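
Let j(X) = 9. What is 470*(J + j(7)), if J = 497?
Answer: 237820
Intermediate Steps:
470*(J + j(7)) = 470*(497 + 9) = 470*506 = 237820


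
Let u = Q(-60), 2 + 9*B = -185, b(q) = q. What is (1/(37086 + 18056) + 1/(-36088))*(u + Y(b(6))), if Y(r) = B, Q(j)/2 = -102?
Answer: 19273121/8954840232 ≈ 0.0021523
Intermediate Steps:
B = -187/9 (B = -2/9 + (⅑)*(-185) = -2/9 - 185/9 = -187/9 ≈ -20.778)
Q(j) = -204 (Q(j) = 2*(-102) = -204)
u = -204
Y(r) = -187/9
(1/(37086 + 18056) + 1/(-36088))*(u + Y(b(6))) = (1/(37086 + 18056) + 1/(-36088))*(-204 - 187/9) = (1/55142 - 1/36088)*(-2023/9) = -9527/994982248*(-2023/9) = 19273121/8954840232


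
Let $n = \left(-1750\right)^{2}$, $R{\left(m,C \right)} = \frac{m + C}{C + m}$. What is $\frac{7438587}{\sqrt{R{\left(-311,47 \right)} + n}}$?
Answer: $\frac{572199 \sqrt{3062501}}{235577} \approx 4250.6$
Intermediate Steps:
$R{\left(m,C \right)} = 1$ ($R{\left(m,C \right)} = \frac{C + m}{C + m} = 1$)
$n = 3062500$
$\frac{7438587}{\sqrt{R{\left(-311,47 \right)} + n}} = \frac{7438587}{\sqrt{1 + 3062500}} = \frac{7438587}{\sqrt{3062501}} = 7438587 \frac{\sqrt{3062501}}{3062501} = \frac{572199 \sqrt{3062501}}{235577}$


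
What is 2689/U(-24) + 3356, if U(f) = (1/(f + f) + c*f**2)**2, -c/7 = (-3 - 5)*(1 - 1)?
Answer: 6198812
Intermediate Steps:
c = 0 (c = -7*(-3 - 5)*(1 - 1) = -(-56)*0 = -7*0 = 0)
U(f) = 1/(4*f**2) (U(f) = (1/(f + f) + 0*f**2)**2 = (1/(2*f) + 0)**2 = (1/(2*f))**2 = 1/(4*f**2))
2689/U(-24) + 3356 = 2689/(((1/4)/(-24)**2)) + 3356 = 2689/(((1/4)*(1/576))) + 3356 = 2689/(1/2304) + 3356 = 2689*2304 + 3356 = 6195456 + 3356 = 6198812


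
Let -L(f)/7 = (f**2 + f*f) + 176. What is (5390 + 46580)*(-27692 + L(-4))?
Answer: -1514821560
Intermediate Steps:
L(f) = -1232 - 14*f**2 (L(f) = -7*((f**2 + f*f) + 176) = -7*((f**2 + f**2) + 176) = -7*(2*f**2 + 176) = -7*(176 + 2*f**2) = -1232 - 14*f**2)
(5390 + 46580)*(-27692 + L(-4)) = (5390 + 46580)*(-27692 + (-1232 - 14*(-4)**2)) = 51970*(-27692 + (-1232 - 14*16)) = 51970*(-27692 + (-1232 - 224)) = 51970*(-27692 - 1456) = 51970*(-29148) = -1514821560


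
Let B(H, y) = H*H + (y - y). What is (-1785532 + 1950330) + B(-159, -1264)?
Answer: 190079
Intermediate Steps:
B(H, y) = H**2 (B(H, y) = H**2 + 0 = H**2)
(-1785532 + 1950330) + B(-159, -1264) = (-1785532 + 1950330) + (-159)**2 = 164798 + 25281 = 190079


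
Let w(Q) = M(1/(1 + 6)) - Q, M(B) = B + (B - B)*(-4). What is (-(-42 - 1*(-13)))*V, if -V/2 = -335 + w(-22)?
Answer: 127020/7 ≈ 18146.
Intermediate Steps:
M(B) = B (M(B) = B + 0*(-4) = B + 0 = B)
w(Q) = ⅐ - Q (w(Q) = 1/(1 + 6) - Q = 1/7 - Q = ⅐ - Q)
V = 4380/7 (V = -2*(-335 + (⅐ - 1*(-22))) = -2*(-335 + (⅐ + 22)) = -2*(-335 + 155/7) = -2*(-2190/7) = 4380/7 ≈ 625.71)
(-(-42 - 1*(-13)))*V = -(-42 - 1*(-13))*(4380/7) = -(-42 + 13)*(4380/7) = -1*(-29)*(4380/7) = 29*(4380/7) = 127020/7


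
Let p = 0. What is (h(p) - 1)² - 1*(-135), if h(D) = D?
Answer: 136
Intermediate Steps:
(h(p) - 1)² - 1*(-135) = (0 - 1)² - 1*(-135) = (-1)² + 135 = 1 + 135 = 136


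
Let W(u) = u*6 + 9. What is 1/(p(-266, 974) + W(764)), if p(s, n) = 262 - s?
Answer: 1/5121 ≈ 0.00019527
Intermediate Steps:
W(u) = 9 + 6*u (W(u) = 6*u + 9 = 9 + 6*u)
1/(p(-266, 974) + W(764)) = 1/((262 - 1*(-266)) + (9 + 6*764)) = 1/((262 + 266) + (9 + 4584)) = 1/(528 + 4593) = 1/5121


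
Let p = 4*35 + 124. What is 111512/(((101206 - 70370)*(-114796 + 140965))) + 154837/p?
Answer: 315518500131/537964856 ≈ 586.50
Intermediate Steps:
p = 264 (p = 140 + 124 = 264)
111512/(((101206 - 70370)*(-114796 + 140965))) + 154837/p = 111512/(((101206 - 70370)*(-114796 + 140965))) + 154837/264 = 111512/((30836*26169)) + 154837*(1/264) = 111512/806947284 + 154837/264 = 111512*(1/806947284) + 154837/264 = 27878/201736821 + 154837/264 = 315518500131/537964856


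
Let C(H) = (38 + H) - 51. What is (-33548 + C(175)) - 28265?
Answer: -61651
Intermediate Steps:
C(H) = -13 + H
(-33548 + C(175)) - 28265 = (-33548 + (-13 + 175)) - 28265 = (-33548 + 162) - 28265 = -33386 - 28265 = -61651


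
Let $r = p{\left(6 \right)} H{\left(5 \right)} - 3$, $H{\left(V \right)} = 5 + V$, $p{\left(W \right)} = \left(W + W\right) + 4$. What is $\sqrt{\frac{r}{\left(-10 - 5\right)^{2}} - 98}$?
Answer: $\frac{i \sqrt{21893}}{15} \approx 9.8642 i$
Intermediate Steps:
$p{\left(W \right)} = 4 + 2 W$ ($p{\left(W \right)} = 2 W + 4 = 4 + 2 W$)
$r = 157$ ($r = \left(4 + 2 \cdot 6\right) \left(5 + 5\right) - 3 = \left(4 + 12\right) 10 - 3 = 16 \cdot 10 - 3 = 160 - 3 = 157$)
$\sqrt{\frac{r}{\left(-10 - 5\right)^{2}} - 98} = \sqrt{\frac{157}{\left(-10 - 5\right)^{2}} - 98} = \sqrt{\frac{157}{\left(-15\right)^{2}} - 98} = \sqrt{\frac{157}{225} - 98} = \sqrt{- \frac{21893}{225}} = \frac{i \sqrt{21893}}{15}$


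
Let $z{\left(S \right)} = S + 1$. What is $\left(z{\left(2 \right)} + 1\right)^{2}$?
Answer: $16$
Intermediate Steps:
$z{\left(S \right)} = 1 + S$
$\left(z{\left(2 \right)} + 1\right)^{2} = \left(\left(1 + 2\right) + 1\right)^{2} = \left(3 + 1\right)^{2} = 4^{2} = 16$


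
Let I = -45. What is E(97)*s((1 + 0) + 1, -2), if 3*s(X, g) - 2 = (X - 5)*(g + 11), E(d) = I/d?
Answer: 375/97 ≈ 3.8660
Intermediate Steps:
E(d) = -45/d
s(X, g) = 2/3 + (-5 + X)*(11 + g)/3 (s(X, g) = 2/3 + ((X - 5)*(g + 11))/3 = 2/3 + ((-5 + X)*(11 + g))/3 = 2/3 + (-5 + X)*(11 + g)/3)
E(97)*s((1 + 0) + 1, -2) = (-45/97)*(-53/3 - 5/3*(-2) + 11*((1 + 0) + 1)/3 + (1/3)*((1 + 0) + 1)*(-2)) = (-45*1/97)*(-53/3 + 10/3 + 11*(1 + 1)/3 + (1/3)*(1 + 1)*(-2)) = -45*(-53/3 + 10/3 + (11/3)*2 + (1/3)*2*(-2))/97 = -45*(-53/3 + 10/3 + 22/3 - 4/3)/97 = -45/97*(-25/3) = 375/97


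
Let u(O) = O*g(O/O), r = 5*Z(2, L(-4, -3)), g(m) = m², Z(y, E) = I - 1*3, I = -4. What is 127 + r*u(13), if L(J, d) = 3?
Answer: -328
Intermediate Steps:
Z(y, E) = -7 (Z(y, E) = -4 - 1*3 = -4 - 3 = -7)
r = -35 (r = 5*(-7) = -35)
u(O) = O (u(O) = O*(O/O)² = O*1² = O*1 = O)
127 + r*u(13) = 127 - 35*13 = 127 - 455 = -328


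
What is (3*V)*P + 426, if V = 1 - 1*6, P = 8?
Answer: 306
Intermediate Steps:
V = -5 (V = 1 - 6 = -5)
(3*V)*P + 426 = (3*(-5))*8 + 426 = -15*8 + 426 = -120 + 426 = 306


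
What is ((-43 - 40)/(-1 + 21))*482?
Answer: -20003/10 ≈ -2000.3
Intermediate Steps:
((-43 - 40)/(-1 + 21))*482 = -83/20*482 = -20003/10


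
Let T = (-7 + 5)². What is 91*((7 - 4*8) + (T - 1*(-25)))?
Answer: 364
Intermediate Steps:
T = 4 (T = (-2)² = 4)
91*((7 - 4*8) + (T - 1*(-25))) = 91*((7 - 4*8) + (4 - 1*(-25))) = 91*((7 - 32) + (4 + 25)) = 91*(-25 + 29) = 91*4 = 364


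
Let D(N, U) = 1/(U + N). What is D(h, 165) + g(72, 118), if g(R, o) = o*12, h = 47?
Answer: 300193/212 ≈ 1416.0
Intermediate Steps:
g(R, o) = 12*o
D(N, U) = 1/(N + U)
D(h, 165) + g(72, 118) = 1/(47 + 165) + 12*118 = 1/212 + 1416 = 300193/212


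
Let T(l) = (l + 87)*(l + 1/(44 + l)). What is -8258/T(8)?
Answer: -429416/39615 ≈ -10.840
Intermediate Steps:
T(l) = (87 + l)*(l + 1/(44 + l))
-8258/T(8) = -8258*(44 + 8)/(87 + 8**3 + 131*8**2 + 3829*8) = -8258*52/(87 + 512 + 131*64 + 30632) = -8258*52/(87 + 512 + 8384 + 30632) = -8258/((1/52)*39615) = -8258/39615/52 = -8258*52/39615 = -429416/39615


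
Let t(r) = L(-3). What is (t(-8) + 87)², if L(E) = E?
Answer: 7056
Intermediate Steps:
t(r) = -3
(t(-8) + 87)² = (-3 + 87)² = 84² = 7056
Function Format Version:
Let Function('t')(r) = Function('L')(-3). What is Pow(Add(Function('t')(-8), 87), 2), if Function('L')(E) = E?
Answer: 7056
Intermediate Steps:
Function('t')(r) = -3
Pow(Add(Function('t')(-8), 87), 2) = Pow(Add(-3, 87), 2) = Pow(84, 2) = 7056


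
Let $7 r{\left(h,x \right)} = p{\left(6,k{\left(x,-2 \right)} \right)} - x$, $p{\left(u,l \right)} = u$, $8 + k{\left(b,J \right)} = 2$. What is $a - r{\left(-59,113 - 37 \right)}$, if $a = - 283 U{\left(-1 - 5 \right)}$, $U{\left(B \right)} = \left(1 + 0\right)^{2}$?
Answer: $-273$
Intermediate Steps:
$k{\left(b,J \right)} = -6$ ($k{\left(b,J \right)} = -8 + 2 = -6$)
$U{\left(B \right)} = 1$ ($U{\left(B \right)} = 1^{2} = 1$)
$r{\left(h,x \right)} = \frac{6}{7} - \frac{x}{7}$ ($r{\left(h,x \right)} = \frac{6 - x}{7} = \frac{6}{7} - \frac{x}{7}$)
$a = -283$ ($a = \left(-283\right) 1 = -283$)
$a - r{\left(-59,113 - 37 \right)} = -283 - \left(\frac{6}{7} - \frac{113 - 37}{7}\right) = -283 - \left(\frac{6}{7} - \frac{76}{7}\right) = -283 - -10 = -283 + 10 = -273$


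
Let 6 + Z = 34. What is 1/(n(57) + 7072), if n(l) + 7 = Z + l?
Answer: 1/7150 ≈ 0.00013986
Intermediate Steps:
Z = 28 (Z = -6 + 34 = 28)
n(l) = 21 + l (n(l) = -7 + (28 + l) = 21 + l)
1/(n(57) + 7072) = 1/((21 + 57) + 7072) = 1/(78 + 7072) = 1/7150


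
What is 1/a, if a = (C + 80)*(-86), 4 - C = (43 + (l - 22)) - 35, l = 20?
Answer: -1/6708 ≈ -0.00014908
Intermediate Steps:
C = -2 (C = 4 - ((43 + (20 - 22)) - 35) = 4 - ((43 - 2) - 35) = 4 - (41 - 35) = 4 - 1*6 = 4 - 6 = -2)
a = -6708 (a = (-2 + 80)*(-86) = 78*(-86) = -6708)
1/a = 1/(-6708) = -1/6708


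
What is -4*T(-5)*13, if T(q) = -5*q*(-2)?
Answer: 2600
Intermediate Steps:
T(q) = 10*q
-4*T(-5)*13 = -40*(-5)*13 = -4*(-50)*13 = 200*13 = 2600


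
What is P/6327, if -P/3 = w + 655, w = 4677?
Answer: -5332/2109 ≈ -2.5282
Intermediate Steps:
P = -15996 (P = -3*(4677 + 655) = -3*5332 = -15996)
P/6327 = -15996/6327 = -15996*1/6327 = -5332/2109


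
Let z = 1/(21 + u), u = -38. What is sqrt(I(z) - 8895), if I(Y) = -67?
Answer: I*sqrt(8962) ≈ 94.668*I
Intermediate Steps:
z = -1/17 (z = 1/(21 - 38) = 1/(-17) = -1/17 ≈ -0.058824)
sqrt(I(z) - 8895) = sqrt(-67 - 8895) = sqrt(-8962) = I*sqrt(8962)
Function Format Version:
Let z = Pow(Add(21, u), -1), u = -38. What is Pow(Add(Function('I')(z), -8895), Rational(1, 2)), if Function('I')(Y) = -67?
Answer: Mul(I, Pow(8962, Rational(1, 2))) ≈ Mul(94.668, I)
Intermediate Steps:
z = Rational(-1, 17) (z = Pow(Add(21, -38), -1) = Pow(-17, -1) = Rational(-1, 17) ≈ -0.058824)
Pow(Add(Function('I')(z), -8895), Rational(1, 2)) = Pow(Add(-67, -8895), Rational(1, 2)) = Pow(-8962, Rational(1, 2)) = Mul(I, Pow(8962, Rational(1, 2)))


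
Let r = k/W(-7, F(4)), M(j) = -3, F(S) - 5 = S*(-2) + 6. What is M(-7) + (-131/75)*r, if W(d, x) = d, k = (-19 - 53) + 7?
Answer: -2018/105 ≈ -19.219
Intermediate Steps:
F(S) = 11 - 2*S (F(S) = 5 + (S*(-2) + 6) = 5 + (-2*S + 6) = 5 + (6 - 2*S) = 11 - 2*S)
k = -65 (k = -72 + 7 = -65)
r = 65/7 (r = -65/(-7) = -65*(-1/7) = 65/7 ≈ 9.2857)
M(-7) + (-131/75)*r = -3 - 131/75*(65/7) = -3 - 131*1/75*(65/7) = -3 - 131/75*65/7 = -3 - 1703/105 = -2018/105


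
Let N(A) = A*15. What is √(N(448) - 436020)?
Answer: 90*I*√53 ≈ 655.21*I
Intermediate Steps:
N(A) = 15*A
√(N(448) - 436020) = √(15*448 - 436020) = √(6720 - 436020) = √(-429300) = 90*I*√53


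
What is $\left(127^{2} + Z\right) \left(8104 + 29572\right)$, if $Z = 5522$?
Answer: $815723076$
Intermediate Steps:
$\left(127^{2} + Z\right) \left(8104 + 29572\right) = \left(127^{2} + 5522\right) \left(8104 + 29572\right) = \left(16129 + 5522\right) 37676 = 21651 \cdot 37676 = 815723076$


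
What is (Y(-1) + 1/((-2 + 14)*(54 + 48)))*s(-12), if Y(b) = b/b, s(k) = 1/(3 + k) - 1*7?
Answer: -9800/1377 ≈ -7.1169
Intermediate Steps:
s(k) = -7 + 1/(3 + k) (s(k) = 1/(3 + k) - 7 = -7 + 1/(3 + k))
Y(b) = 1
(Y(-1) + 1/((-2 + 14)*(54 + 48)))*s(-12) = (1 + 1/((-2 + 14)*(54 + 48)))*((-20 - 7*(-12))/(3 - 12)) = (1 + 1/(12*102))*((-20 + 84)/(-9)) = (1 + 1/1224)*(-1/9*64) = (1 + 1/1224)*(-64/9) = (1225/1224)*(-64/9) = -9800/1377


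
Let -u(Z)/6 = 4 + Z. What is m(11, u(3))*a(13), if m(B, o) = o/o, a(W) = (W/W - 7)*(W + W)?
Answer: -156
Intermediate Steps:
a(W) = -12*W (a(W) = (1 - 7)*(2*W) = -12*W)
u(Z) = -24 - 6*Z (u(Z) = -6*(4 + Z) = -24 - 6*Z)
m(B, o) = 1
m(11, u(3))*a(13) = 1*(-12*13) = 1*(-156) = -156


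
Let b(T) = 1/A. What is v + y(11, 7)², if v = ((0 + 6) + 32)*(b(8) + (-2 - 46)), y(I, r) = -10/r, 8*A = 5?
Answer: -431484/245 ≈ -1761.2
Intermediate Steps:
A = 5/8 (A = (⅛)*5 = 5/8 ≈ 0.62500)
b(T) = 8/5 (b(T) = 1/(5/8) = 8/5)
v = -8816/5 (v = ((0 + 6) + 32)*(8/5 + (-2 - 46)) = (6 + 32)*(8/5 - 48) = 38*(-232/5) = -8816/5 ≈ -1763.2)
v + y(11, 7)² = -8816/5 + (-10/7)² = -8816/5 + 100/49 = -431484/245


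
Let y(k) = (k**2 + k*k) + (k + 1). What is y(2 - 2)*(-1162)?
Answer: -1162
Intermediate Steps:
y(k) = 1 + k + 2*k**2 (y(k) = (k**2 + k**2) + (1 + k) = 2*k**2 + (1 + k) = 1 + k + 2*k**2)
y(2 - 2)*(-1162) = (1 + (2 - 2) + 2*(2 - 2)**2)*(-1162) = (1 + 0 + 2*0**2)*(-1162) = (1 + 0 + 2*0)*(-1162) = (1 + 0 + 0)*(-1162) = 1*(-1162) = -1162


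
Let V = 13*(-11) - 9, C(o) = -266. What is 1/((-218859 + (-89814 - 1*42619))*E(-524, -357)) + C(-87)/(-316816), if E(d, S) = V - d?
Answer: 2172545573/2587607035824 ≈ 0.00083960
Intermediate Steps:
V = -152 (V = -143 - 9 = -152)
E(d, S) = -152 - d
1/((-218859 + (-89814 - 1*42619))*E(-524, -357)) + C(-87)/(-316816) = 1/((-218859 + (-89814 - 1*42619))*(-152 - 1*(-524))) - 266/(-316816) = 1/((-218859 + (-89814 - 42619))*(-152 + 524)) - 266*(-1/316816) = 1/(-218859 - 132433*372) + 133/158408 = (1/372)/(-351292) + 133/158408 = -1/351292*1/372 + 133/158408 = -1/130680624 + 133/158408 = 2172545573/2587607035824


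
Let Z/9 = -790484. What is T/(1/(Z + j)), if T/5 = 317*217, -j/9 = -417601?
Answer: -1154261190915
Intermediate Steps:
Z = -7114356 (Z = 9*(-790484) = -7114356)
j = 3758409 (j = -9*(-417601) = 3758409)
T = 343945 (T = 5*(317*217) = 5*68789 = 343945)
T/(1/(Z + j)) = 343945/(1/(-7114356 + 3758409)) = 343945/(1/(-3355947)) = 343945/(-1/3355947) = 343945*(-3355947) = -1154261190915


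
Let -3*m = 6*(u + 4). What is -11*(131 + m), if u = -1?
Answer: -1375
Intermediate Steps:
m = -6 (m = -2*(-1 + 4) = -2*3 = -1/3*18 = -6)
-11*(131 + m) = -11*(131 - 6) = -11*125 = -1375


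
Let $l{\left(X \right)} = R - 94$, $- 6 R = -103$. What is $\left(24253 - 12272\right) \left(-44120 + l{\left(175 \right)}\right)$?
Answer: $- \frac{3177133561}{6} \approx -5.2952 \cdot 10^{8}$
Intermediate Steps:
$R = \frac{103}{6}$ ($R = \left(- \frac{1}{6}\right) \left(-103\right) = \frac{103}{6} \approx 17.167$)
$l{\left(X \right)} = - \frac{461}{6}$ ($l{\left(X \right)} = \frac{103}{6} - 94 = - \frac{461}{6}$)
$\left(24253 - 12272\right) \left(-44120 + l{\left(175 \right)}\right) = \left(24253 - 12272\right) \left(-44120 - \frac{461}{6}\right) = 11981 \left(- \frac{265181}{6}\right) = - \frac{3177133561}{6}$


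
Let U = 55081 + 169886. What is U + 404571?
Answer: 629538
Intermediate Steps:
U = 224967
U + 404571 = 224967 + 404571 = 629538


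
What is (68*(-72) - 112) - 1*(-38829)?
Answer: 33821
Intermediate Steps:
(68*(-72) - 112) - 1*(-38829) = (-4896 - 112) + 38829 = -5008 + 38829 = 33821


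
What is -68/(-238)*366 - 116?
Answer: -80/7 ≈ -11.429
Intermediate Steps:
-68/(-238)*366 - 116 = -68*(-1/238)*366 - 116 = (2/7)*366 - 116 = 732/7 - 116 = -80/7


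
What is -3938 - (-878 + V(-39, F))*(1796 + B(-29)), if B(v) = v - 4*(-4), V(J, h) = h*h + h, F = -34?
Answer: -438990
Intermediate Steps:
V(J, h) = h + h**2 (V(J, h) = h**2 + h = h + h**2)
B(v) = 16 + v (B(v) = v + 16 = 16 + v)
-3938 - (-878 + V(-39, F))*(1796 + B(-29)) = -3938 - (-878 - 34*(1 - 34))*(1796 + (16 - 29)) = -3938 - (-878 - 34*(-33))*(1796 - 13) = -3938 - (-878 + 1122)*1783 = -3938 - 244*1783 = -3938 - 1*435052 = -3938 - 435052 = -438990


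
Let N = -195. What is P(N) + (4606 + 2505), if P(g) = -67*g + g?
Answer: 19981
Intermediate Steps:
P(g) = -66*g
P(N) + (4606 + 2505) = -66*(-195) + (4606 + 2505) = 12870 + 7111 = 19981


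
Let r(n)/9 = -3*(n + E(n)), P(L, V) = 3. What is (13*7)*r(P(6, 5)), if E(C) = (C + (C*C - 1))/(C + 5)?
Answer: -85995/8 ≈ -10749.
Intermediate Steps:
E(C) = (-1 + C + C²)/(5 + C) (E(C) = (C + (C² - 1))/(5 + C) = (C + (-1 + C²))/(5 + C) = (-1 + C + C²)/(5 + C))
r(n) = -27*n - 27*(-1 + n + n²)/(5 + n) (r(n) = 9*(-3*(n + (-1 + n + n²)/(5 + n))) = 9*(-3*n - 3*(-1 + n + n²)/(5 + n)) = -27*n - 27*(-1 + n + n²)/(5 + n))
(13*7)*r(P(6, 5)) = (13*7)*(27*(1 - 6*3 - 2*3²)/(5 + 3)) = 91*(27*(1 - 18 - 2*9)/8) = 91*(27*(⅛)*(1 - 18 - 18)) = 91*(27*(⅛)*(-35)) = 91*(-945/8) = -85995/8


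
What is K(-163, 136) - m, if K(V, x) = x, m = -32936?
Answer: 33072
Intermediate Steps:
K(-163, 136) - m = 136 - 1*(-32936) = 136 + 32936 = 33072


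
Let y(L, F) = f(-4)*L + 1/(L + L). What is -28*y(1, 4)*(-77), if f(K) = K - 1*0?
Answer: -7546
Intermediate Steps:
f(K) = K (f(K) = K + 0 = K)
y(L, F) = 1/(2*L) - 4*L (y(L, F) = -4*L + 1/(L + L) = -4*L + 1/(2*L) = 1/(2*L) - 4*L)
-28*y(1, 4)*(-77) = -28*((½)/1 - 4*1)*(-77) = -28*((½)*1 - 4)*(-77) = -28*(½ - 4)*(-77) = -28*(-7/2)*(-77) = 98*(-77) = -7546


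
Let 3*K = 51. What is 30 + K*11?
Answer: 217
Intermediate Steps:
K = 17 (K = (⅓)*51 = 17)
30 + K*11 = 30 + 17*11 = 30 + 187 = 217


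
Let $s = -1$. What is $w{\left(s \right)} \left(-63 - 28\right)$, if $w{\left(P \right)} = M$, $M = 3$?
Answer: $-273$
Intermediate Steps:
$w{\left(P \right)} = 3$
$w{\left(s \right)} \left(-63 - 28\right) = 3 \left(-63 - 28\right) = 3 \left(-91\right) = -273$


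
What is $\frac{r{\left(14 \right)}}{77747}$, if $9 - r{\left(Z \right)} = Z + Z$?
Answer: $- \frac{19}{77747} \approx -0.00024438$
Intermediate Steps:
$r{\left(Z \right)} = 9 - 2 Z$ ($r{\left(Z \right)} = 9 - \left(Z + Z\right) = 9 - 2 Z$)
$\frac{r{\left(14 \right)}}{77747} = \frac{9 - 28}{77747} = \left(9 - 28\right) \frac{1}{77747} = \left(-19\right) \frac{1}{77747} = - \frac{19}{77747}$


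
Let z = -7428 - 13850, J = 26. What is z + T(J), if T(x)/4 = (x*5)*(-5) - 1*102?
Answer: -24286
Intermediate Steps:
T(x) = -408 - 100*x (T(x) = 4*((x*5)*(-5) - 1*102) = 4*((5*x)*(-5) - 102) = 4*(-25*x - 102) = 4*(-102 - 25*x) = -408 - 100*x)
z = -21278
z + T(J) = -21278 + (-408 - 100*26) = -21278 + (-408 - 2600) = -21278 - 3008 = -24286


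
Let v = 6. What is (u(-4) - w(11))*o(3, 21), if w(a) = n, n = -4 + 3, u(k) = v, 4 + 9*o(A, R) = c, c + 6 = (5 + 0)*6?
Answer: 140/9 ≈ 15.556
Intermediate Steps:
c = 24 (c = -6 + (5 + 0)*6 = -6 + 5*6 = -6 + 30 = 24)
o(A, R) = 20/9 (o(A, R) = -4/9 + (1/9)*24 = -4/9 + 8/3 = 20/9)
u(k) = 6
n = -1
w(a) = -1
(u(-4) - w(11))*o(3, 21) = (6 - 1*(-1))*(20/9) = (6 + 1)*(20/9) = 7*(20/9) = 140/9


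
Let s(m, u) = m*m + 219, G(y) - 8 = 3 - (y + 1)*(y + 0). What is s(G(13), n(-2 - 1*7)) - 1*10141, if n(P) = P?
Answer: 19319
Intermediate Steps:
G(y) = 11 - y*(1 + y) (G(y) = 8 + (3 - (y + 1)*(y + 0)) = 8 + (3 - (1 + y)*y) = 8 + (3 - y*(1 + y)) = 11 - y*(1 + y))
s(m, u) = 219 + m² (s(m, u) = m² + 219 = 219 + m²)
s(G(13), n(-2 - 1*7)) - 1*10141 = (219 + (11 - 1*13 - 1*13²)²) - 1*10141 = (219 + (11 - 13 - 1*169)²) - 10141 = (219 + (11 - 13 - 169)²) - 10141 = (219 + (-171)²) - 10141 = (219 + 29241) - 10141 = 29460 - 10141 = 19319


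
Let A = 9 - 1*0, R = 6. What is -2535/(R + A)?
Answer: -169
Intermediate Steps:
A = 9 (A = 9 + 0 = 9)
-2535/(R + A) = -2535/(6 + 9) = -2535/15 = (1/15)*(-2535) = -169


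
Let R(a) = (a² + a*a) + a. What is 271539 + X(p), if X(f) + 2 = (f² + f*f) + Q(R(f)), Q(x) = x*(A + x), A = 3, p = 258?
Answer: 17792629819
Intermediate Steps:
R(a) = a + 2*a² (R(a) = (a² + a²) + a = 2*a² + a = a + 2*a²)
Q(x) = x*(3 + x)
X(f) = -2 + 2*f² + f*(1 + 2*f)*(3 + f*(1 + 2*f)) (X(f) = -2 + ((f² + f*f) + (f*(1 + 2*f))*(3 + f*(1 + 2*f))) = -2 + ((f² + f²) + f*(1 + 2*f)*(3 + f*(1 + 2*f))) = -2 + (2*f² + f*(1 + 2*f)*(3 + f*(1 + 2*f))) = -2 + 2*f² + f*(1 + 2*f)*(3 + f*(1 + 2*f)))
271539 + X(p) = 271539 + (-2 + 3*258 + 4*258³ + 4*258⁴ + 9*258²) = 271539 + (-2 + 774 + 4*17173512 + 4*4430766096 + 9*66564) = 271539 + (-2 + 774 + 68694048 + 17723064384 + 599076) = 271539 + 17792358280 = 17792629819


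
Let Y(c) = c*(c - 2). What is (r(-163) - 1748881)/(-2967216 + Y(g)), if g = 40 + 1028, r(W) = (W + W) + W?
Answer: 874685/914364 ≈ 0.95660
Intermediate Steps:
r(W) = 3*W (r(W) = 2*W + W = 3*W)
g = 1068
Y(c) = c*(-2 + c)
(r(-163) - 1748881)/(-2967216 + Y(g)) = (3*(-163) - 1748881)/(-2967216 + 1068*(-2 + 1068)) = (-489 - 1748881)/(-2967216 + 1068*1066) = -1749370/(-2967216 + 1138488) = -1749370/(-1828728) = -1749370*(-1/1828728) = 874685/914364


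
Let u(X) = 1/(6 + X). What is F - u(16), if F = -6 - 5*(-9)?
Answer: 857/22 ≈ 38.955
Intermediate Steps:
F = 39 (F = -6 + 45 = 39)
F - u(16) = 39 - 1/(6 + 16) = 39 - 1/22 = 857/22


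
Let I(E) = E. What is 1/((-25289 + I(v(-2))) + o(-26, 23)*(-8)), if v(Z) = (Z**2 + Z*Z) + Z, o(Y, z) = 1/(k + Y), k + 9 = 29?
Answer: -3/75845 ≈ -3.9554e-5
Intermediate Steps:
k = 20 (k = -9 + 29 = 20)
o(Y, z) = 1/(20 + Y)
v(Z) = Z + 2*Z**2 (v(Z) = (Z**2 + Z**2) + Z = 2*Z**2 + Z = Z + 2*Z**2)
1/((-25289 + I(v(-2))) + o(-26, 23)*(-8)) = 1/((-25289 - 2*(1 + 2*(-2))) - 8/(20 - 26)) = 1/((-25289 - 2*(1 - 4)) - 8/(-6)) = 1/((-25289 - 2*(-3)) - 1/6*(-8)) = 1/((-25289 + 6) + 4/3) = 1/(-25283 + 4/3) = 1/(-75845/3) = -3/75845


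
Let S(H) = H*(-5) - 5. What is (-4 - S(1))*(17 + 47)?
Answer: 384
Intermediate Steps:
S(H) = -5 - 5*H (S(H) = -5*H - 5 = -5 - 5*H)
(-4 - S(1))*(17 + 47) = (-4 - (-5 - 5*1))*(17 + 47) = (-4 - (-5 - 5))*64 = (-4 - 1*(-10))*64 = (-4 + 10)*64 = 6*64 = 384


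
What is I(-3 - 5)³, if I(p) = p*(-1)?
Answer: 512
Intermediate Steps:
I(p) = -p
I(-3 - 5)³ = (-(-3 - 5))³ = (-1*(-8))³ = 8³ = 512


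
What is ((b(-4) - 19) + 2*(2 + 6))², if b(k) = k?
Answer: 49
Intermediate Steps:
((b(-4) - 19) + 2*(2 + 6))² = ((-4 - 19) + 2*(2 + 6))² = (-23 + 2*8)² = (-23 + 16)² = (-7)² = 49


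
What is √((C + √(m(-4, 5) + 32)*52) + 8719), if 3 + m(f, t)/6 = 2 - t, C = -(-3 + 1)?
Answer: √(8721 + 104*I) ≈ 93.388 + 0.5568*I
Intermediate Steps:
C = 2 (C = -1*(-2) = 2)
m(f, t) = -6 - 6*t (m(f, t) = -18 + 6*(2 - t) = -18 + (12 - 6*t) = -6 - 6*t)
√((C + √(m(-4, 5) + 32)*52) + 8719) = √((2 + √((-6 - 6*5) + 32)*52) + 8719) = √((2 + √((-6 - 30) + 32)*52) + 8719) = √((2 + √(-36 + 32)*52) + 8719) = √((2 + √(-4)*52) + 8719) = √((2 + (2*I)*52) + 8719) = √((2 + 104*I) + 8719) = √(8721 + 104*I)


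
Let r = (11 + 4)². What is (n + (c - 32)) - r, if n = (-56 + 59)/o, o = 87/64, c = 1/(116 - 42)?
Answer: -546757/2146 ≈ -254.78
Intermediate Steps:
c = 1/74 ≈ 0.013514
o = 87/64 (o = 87*(1/64) = 87/64 ≈ 1.3594)
n = 64/29 (n = (-56 + 59)/(87/64) = 3*(64/87) = 64/29 ≈ 2.2069)
r = 225 (r = 15² = 225)
(n + (c - 32)) - r = (64/29 + (1/74 - 32)) - 1*225 = (64/29 - 2367/74) - 225 = -63907/2146 - 225 = -546757/2146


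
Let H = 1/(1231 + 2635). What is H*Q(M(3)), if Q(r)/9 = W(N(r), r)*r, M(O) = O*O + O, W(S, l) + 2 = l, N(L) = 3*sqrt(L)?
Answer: 540/1933 ≈ 0.27936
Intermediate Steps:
W(S, l) = -2 + l
H = 1/3866 ≈ 0.00025867
M(O) = O + O**2 (M(O) = O**2 + O = O + O**2)
Q(r) = 9*r*(-2 + r) (Q(r) = 9*((-2 + r)*r) = 9*(r*(-2 + r)) = 9*r*(-2 + r))
H*Q(M(3)) = (9*(3*(1 + 3))*(-2 + 3*(1 + 3)))/3866 = (9*(3*4)*(-2 + 3*4))/3866 = (9*12*(-2 + 12))/3866 = (9*12*10)/3866 = (1/3866)*1080 = 540/1933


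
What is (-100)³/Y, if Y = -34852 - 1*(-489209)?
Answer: -1000000/454357 ≈ -2.2009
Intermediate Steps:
Y = 454357 (Y = -34852 + 489209 = 454357)
(-100)³/Y = (-100)³/454357 = -1000000*1/454357 = -1000000/454357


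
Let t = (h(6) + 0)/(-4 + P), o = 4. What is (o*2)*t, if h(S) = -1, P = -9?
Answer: 8/13 ≈ 0.61539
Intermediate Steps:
t = 1/13 (t = (-1 + 0)/(-4 - 9) = -1/(-13) = -1*(-1/13) = 1/13 ≈ 0.076923)
(o*2)*t = (4*2)*(1/13) = 8*(1/13) = 8/13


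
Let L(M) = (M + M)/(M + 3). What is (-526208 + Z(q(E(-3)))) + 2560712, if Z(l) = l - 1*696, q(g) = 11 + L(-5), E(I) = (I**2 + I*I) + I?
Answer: 2033824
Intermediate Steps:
E(I) = I + 2*I**2 (E(I) = (I**2 + I**2) + I = 2*I**2 + I = I + 2*I**2)
L(M) = 2*M/(3 + M) (L(M) = (2*M)/(3 + M) = 2*M/(3 + M))
q(g) = 16 (q(g) = 11 + 2*(-5)/(3 - 5) = 11 + 2*(-5)/(-2) = 11 + 2*(-5)*(-1/2) = 11 + 5 = 16)
Z(l) = -696 + l (Z(l) = l - 696 = -696 + l)
(-526208 + Z(q(E(-3)))) + 2560712 = (-526208 + (-696 + 16)) + 2560712 = (-526208 - 680) + 2560712 = -526888 + 2560712 = 2033824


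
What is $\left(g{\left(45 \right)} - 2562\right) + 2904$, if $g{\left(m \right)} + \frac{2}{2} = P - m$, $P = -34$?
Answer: $262$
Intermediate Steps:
$g{\left(m \right)} = -35 - m$ ($g{\left(m \right)} = -1 - \left(34 + m\right) = -35 - m$)
$\left(g{\left(45 \right)} - 2562\right) + 2904 = \left(\left(-35 - 45\right) - 2562\right) + 2904 = \left(-80 - 2562\right) + 2904 = -2642 + 2904 = 262$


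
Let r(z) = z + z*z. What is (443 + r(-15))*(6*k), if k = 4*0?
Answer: 0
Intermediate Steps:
r(z) = z + z**2
k = 0
(443 + r(-15))*(6*k) = (443 - 15*(1 - 15))*(6*0) = (443 - 15*(-14))*0 = (443 + 210)*0 = 653*0 = 0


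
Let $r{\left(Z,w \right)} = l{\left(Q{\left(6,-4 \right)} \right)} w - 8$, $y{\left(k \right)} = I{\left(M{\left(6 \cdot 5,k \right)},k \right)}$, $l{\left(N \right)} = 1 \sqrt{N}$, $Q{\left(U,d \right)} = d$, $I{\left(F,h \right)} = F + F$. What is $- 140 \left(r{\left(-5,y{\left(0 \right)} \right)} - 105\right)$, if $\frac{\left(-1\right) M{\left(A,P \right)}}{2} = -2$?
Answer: $15820 - 2240 i \approx 15820.0 - 2240.0 i$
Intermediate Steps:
$M{\left(A,P \right)} = 4$ ($M{\left(A,P \right)} = \left(-2\right) \left(-2\right) = 4$)
$I{\left(F,h \right)} = 2 F$
$l{\left(N \right)} = \sqrt{N}$
$y{\left(k \right)} = 8$ ($y{\left(k \right)} = 2 \cdot 4 = 8$)
$r{\left(Z,w \right)} = -8 + 2 i w$ ($r{\left(Z,w \right)} = \sqrt{-4} w - 8 = 2 i w - 8 = -8 + 2 i w$)
$- 140 \left(r{\left(-5,y{\left(0 \right)} \right)} - 105\right) = - 140 \left(\left(-8 + 2 i 8\right) - 105\right) = - 140 \left(\left(-8 + 16 i\right) - 105\right) = - 140 \left(-113 + 16 i\right) = 15820 - 2240 i$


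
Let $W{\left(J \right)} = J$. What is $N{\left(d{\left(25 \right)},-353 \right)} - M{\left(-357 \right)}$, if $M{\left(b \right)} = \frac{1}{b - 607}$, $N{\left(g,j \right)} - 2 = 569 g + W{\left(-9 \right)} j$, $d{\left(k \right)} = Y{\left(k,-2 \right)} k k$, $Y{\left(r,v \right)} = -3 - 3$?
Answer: $- \frac{2053870443}{964} \approx -2.1306 \cdot 10^{6}$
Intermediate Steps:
$Y{\left(r,v \right)} = -6$
$d{\left(k \right)} = - 6 k^{2}$ ($d{\left(k \right)} = - 6 k k = - 6 k^{2}$)
$N{\left(g,j \right)} = 2 - 9 j + 569 g$ ($N{\left(g,j \right)} = 2 + \left(569 g - 9 j\right) = 2 + \left(- 9 j + 569 g\right) = 2 - 9 j + 569 g$)
$M{\left(b \right)} = \frac{1}{-607 + b}$
$N{\left(d{\left(25 \right)},-353 \right)} - M{\left(-357 \right)} = \left(2 - -3177 + 569 \left(- 6 \cdot 25^{2}\right)\right) - \frac{1}{-607 - 357} = \left(2 + 3177 + 569 \left(\left(-6\right) 625\right)\right) - \frac{1}{-964} = \left(2 + 3177 + 569 \left(-3750\right)\right) - - \frac{1}{964} = \left(2 + 3177 - 2133750\right) + \frac{1}{964} = -2130571 + \frac{1}{964} = - \frac{2053870443}{964}$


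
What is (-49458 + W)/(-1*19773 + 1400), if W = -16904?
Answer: 66362/18373 ≈ 3.6119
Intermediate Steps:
(-49458 + W)/(-1*19773 + 1400) = (-49458 - 16904)/(-1*19773 + 1400) = -66362/(-19773 + 1400) = -66362/(-18373) = -66362*(-1/18373) = 66362/18373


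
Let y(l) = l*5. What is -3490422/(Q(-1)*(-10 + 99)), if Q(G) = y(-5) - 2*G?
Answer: 3490422/2047 ≈ 1705.1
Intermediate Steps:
y(l) = 5*l
Q(G) = -25 - 2*G (Q(G) = 5*(-5) - 2*G = -25 - 2*G)
-3490422/(Q(-1)*(-10 + 99)) = -3490422/((-25 - 2*(-1))*(-10 + 99)) = -3490422/((-25 + 2)*89) = -3490422/((-23*89)) = -3490422/(-2047) = -3490422*(-1)/2047 = -73*(-47814/2047) = 3490422/2047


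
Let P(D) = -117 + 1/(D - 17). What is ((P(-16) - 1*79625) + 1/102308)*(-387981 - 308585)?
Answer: 93765505717789529/1688082 ≈ 5.5546e+10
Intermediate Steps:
P(D) = -117 + 1/(-17 + D)
((P(-16) - 1*79625) + 1/102308)*(-387981 - 308585) = (((1990 - 117*(-16))/(-17 - 16) - 1*79625) + 1/102308)*(-387981 - 308585) = (((1990 + 1872)/(-33) - 79625) + 1/102308)*(-696566) = ((-1/33*3862 - 79625) + 1/102308)*(-696566) = ((-3862/33 - 79625) + 1/102308)*(-696566) = (-2631487/33 + 1/102308)*(-696566) = -269222171963/3376164*(-696566) = 93765505717789529/1688082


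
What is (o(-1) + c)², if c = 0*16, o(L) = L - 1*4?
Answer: 25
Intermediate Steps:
o(L) = -4 + L (o(L) = L - 4 = -4 + L)
c = 0
(o(-1) + c)² = ((-4 - 1) + 0)² = (-5 + 0)² = (-5)² = 25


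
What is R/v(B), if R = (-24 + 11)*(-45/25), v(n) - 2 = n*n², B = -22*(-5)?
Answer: 117/6655010 ≈ 1.7581e-5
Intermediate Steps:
B = 110
v(n) = 2 + n³ (v(n) = 2 + n*n² = 2 + n³)
R = 117/5 (R = -(-585)/25 = -13*(-9/5) = 117/5 ≈ 23.400)
R/v(B) = 117/(5*(2 + 110³)) = 117/(5*(2 + 1331000)) = (117/5)/1331002 = (117/5)*(1/1331002) = 117/6655010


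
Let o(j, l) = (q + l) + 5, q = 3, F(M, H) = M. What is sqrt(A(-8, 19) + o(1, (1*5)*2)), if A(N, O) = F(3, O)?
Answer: sqrt(21) ≈ 4.5826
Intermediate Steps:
A(N, O) = 3
o(j, l) = 8 + l (o(j, l) = (3 + l) + 5 = 8 + l)
sqrt(A(-8, 19) + o(1, (1*5)*2)) = sqrt(3 + (8 + (1*5)*2)) = sqrt(3 + (8 + 5*2)) = sqrt(3 + (8 + 10)) = sqrt(3 + 18) = sqrt(21)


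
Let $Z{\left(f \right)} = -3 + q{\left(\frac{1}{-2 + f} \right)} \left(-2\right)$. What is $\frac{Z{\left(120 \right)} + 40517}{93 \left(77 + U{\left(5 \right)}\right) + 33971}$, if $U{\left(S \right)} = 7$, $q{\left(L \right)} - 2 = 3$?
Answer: $\frac{40504}{41783} \approx 0.96939$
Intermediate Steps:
$q{\left(L \right)} = 5$ ($q{\left(L \right)} = 2 + 3 = 5$)
$Z{\left(f \right)} = -13$ ($Z{\left(f \right)} = -3 + 5 \left(-2\right) = -3 - 10 = -13$)
$\frac{Z{\left(120 \right)} + 40517}{93 \left(77 + U{\left(5 \right)}\right) + 33971} = \frac{-13 + 40517}{93 \left(77 + 7\right) + 33971} = \frac{40504}{93 \cdot 84 + 33971} = \frac{40504}{7812 + 33971} = \frac{40504}{41783}$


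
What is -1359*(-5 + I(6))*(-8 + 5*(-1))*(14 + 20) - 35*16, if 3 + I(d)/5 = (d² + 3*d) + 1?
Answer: 153172330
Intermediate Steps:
I(d) = -10 + 5*d² + 15*d (I(d) = -15 + 5*((d² + 3*d) + 1) = -15 + 5*(1 + d² + 3*d) = -15 + (5 + 5*d² + 15*d) = -10 + 5*d² + 15*d)
-1359*(-5 + I(6))*(-8 + 5*(-1))*(14 + 20) - 35*16 = -1359*(-5 + (-10 + 5*6² + 15*6))*(-8 + 5*(-1))*(14 + 20) - 35*16 = -1359*(-5 + (-10 + 5*36 + 90))*(-8 - 5)*34 - 560 = -1359*(-5 + (-10 + 180 + 90))*(-13)*34 - 560 = -1359*(-5 + 260)*(-13)*34 - 560 = -1359*255*(-13)*34 - 560 = -(-4505085)*34 - 560 = -1359*(-112710) - 560 = 153172890 - 560 = 153172330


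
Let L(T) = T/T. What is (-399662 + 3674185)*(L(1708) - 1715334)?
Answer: -5616897361159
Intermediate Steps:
L(T) = 1
(-399662 + 3674185)*(L(1708) - 1715334) = (-399662 + 3674185)*(1 - 1715334) = 3274523*(-1715333) = -5616897361159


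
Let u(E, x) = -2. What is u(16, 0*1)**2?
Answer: 4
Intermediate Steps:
u(16, 0*1)**2 = (-2)**2 = 4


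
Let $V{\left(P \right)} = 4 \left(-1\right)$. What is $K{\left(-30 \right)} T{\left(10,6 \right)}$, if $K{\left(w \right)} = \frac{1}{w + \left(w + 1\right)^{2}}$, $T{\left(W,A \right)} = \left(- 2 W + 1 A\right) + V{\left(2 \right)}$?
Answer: $- \frac{18}{811} \approx -0.022195$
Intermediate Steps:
$V{\left(P \right)} = -4$
$T{\left(W,A \right)} = -4 + A - 2 W$ ($T{\left(W,A \right)} = \left(- 2 W + 1 A\right) - 4 = \left(- 2 W + A\right) - 4 = \left(A - 2 W\right) - 4 = -4 + A - 2 W$)
$K{\left(w \right)} = \frac{1}{w + \left(1 + w\right)^{2}}$
$K{\left(-30 \right)} T{\left(10,6 \right)} = \frac{-4 + 6 - 20}{-30 + \left(1 - 30\right)^{2}} = \frac{-4 + 6 - 20}{-30 + \left(-29\right)^{2}} = \frac{1}{-30 + 841} \left(-18\right) = \frac{1}{811} \left(-18\right) = - \frac{18}{811}$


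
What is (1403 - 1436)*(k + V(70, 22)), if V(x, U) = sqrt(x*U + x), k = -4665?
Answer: 153945 - 33*sqrt(1610) ≈ 1.5262e+5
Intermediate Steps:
V(x, U) = sqrt(x + U*x) (V(x, U) = sqrt(U*x + x) = sqrt(x + U*x))
(1403 - 1436)*(k + V(70, 22)) = (1403 - 1436)*(-4665 + sqrt(70*(1 + 22))) = -33*(-4665 + sqrt(70*23)) = -33*(-4665 + sqrt(1610)) = 153945 - 33*sqrt(1610)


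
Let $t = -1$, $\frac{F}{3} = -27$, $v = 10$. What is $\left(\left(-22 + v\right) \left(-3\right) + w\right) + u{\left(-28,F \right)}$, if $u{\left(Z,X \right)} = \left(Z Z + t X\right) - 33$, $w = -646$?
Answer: $222$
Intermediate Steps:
$F = -81$ ($F = 3 \left(-27\right) = -81$)
$u{\left(Z,X \right)} = -33 + Z^{2} - X$ ($u{\left(Z,X \right)} = \left(Z Z - X\right) - 33 = \left(Z^{2} - X\right) - 33 = -33 + Z^{2} - X$)
$\left(\left(-22 + v\right) \left(-3\right) + w\right) + u{\left(-28,F \right)} = \left(\left(-22 + 10\right) \left(-3\right) - 646\right) - \left(-48 - 784\right) = \left(\left(-12\right) \left(-3\right) - 646\right) + \left(-33 + 784 + 81\right) = \left(36 - 646\right) + 832 = -610 + 832 = 222$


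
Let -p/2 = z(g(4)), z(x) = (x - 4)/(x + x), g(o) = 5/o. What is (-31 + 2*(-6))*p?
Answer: -473/5 ≈ -94.600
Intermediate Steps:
z(x) = (-4 + x)/(2*x) (z(x) = (-4 + x)/((2*x)) = (-4 + x)*(1/(2*x)) = (-4 + x)/(2*x))
p = 11/5 (p = -(-4 + 5/4)/(5/4) = -(-4 + 5*(¼))/(5*(¼)) = -(-4 + 5/4)/5/4 = -4*(-11)/(5*4) = -2*(-11/10) = 11/5 ≈ 2.2000)
(-31 + 2*(-6))*p = (-31 + 2*(-6))*(11/5) = (-31 - 12)*(11/5) = -43*11/5 = -473/5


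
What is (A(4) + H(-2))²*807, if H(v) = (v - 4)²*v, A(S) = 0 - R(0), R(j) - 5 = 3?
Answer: 5164800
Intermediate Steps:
R(j) = 8 (R(j) = 5 + 3 = 8)
A(S) = -8 (A(S) = 0 - 1*8 = 0 - 8 = -8)
H(v) = v*(-4 + v)² (H(v) = (-4 + v)²*v = v*(-4 + v)²)
(A(4) + H(-2))²*807 = (-8 - 2*(-4 - 2)²)²*807 = (-8 - 2*(-6)²)²*807 = (-8 - 2*36)²*807 = (-8 - 72)²*807 = (-80)²*807 = 6400*807 = 5164800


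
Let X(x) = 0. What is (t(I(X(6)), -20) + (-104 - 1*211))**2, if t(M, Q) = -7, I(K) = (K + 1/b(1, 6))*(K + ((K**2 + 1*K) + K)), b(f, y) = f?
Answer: 103684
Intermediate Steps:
I(K) = (1 + K)*(K**2 + 3*K) (I(K) = (K + 1/1)*(K + ((K**2 + 1*K) + K)) = (K + 1)*(K + ((K**2 + K) + K)) = (1 + K)*(K + ((K + K**2) + K)) = (1 + K)*(K + (K**2 + 2*K)) = (1 + K)*(K**2 + 3*K))
(t(I(X(6)), -20) + (-104 - 1*211))**2 = (-7 + (-104 - 1*211))**2 = (-7 + (-104 - 211))**2 = (-7 - 315)**2 = (-322)**2 = 103684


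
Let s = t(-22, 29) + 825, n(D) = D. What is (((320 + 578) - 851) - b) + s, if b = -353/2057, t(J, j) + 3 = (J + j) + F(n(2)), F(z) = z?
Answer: 1806399/2057 ≈ 878.17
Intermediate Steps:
t(J, j) = -1 + J + j (t(J, j) = -3 + ((J + j) + 2) = -3 + (2 + J + j) = -1 + J + j)
b = -353/2057 (b = -353*1/2057 = -353/2057 ≈ -0.17161)
s = 831 (s = (-1 - 22 + 29) + 825 = 6 + 825 = 831)
(((320 + 578) - 851) - b) + s = (((320 + 578) - 851) - 1*(-353/2057)) + 831 = ((898 - 851) + 353/2057) + 831 = (47 + 353/2057) + 831 = 97032/2057 + 831 = 1806399/2057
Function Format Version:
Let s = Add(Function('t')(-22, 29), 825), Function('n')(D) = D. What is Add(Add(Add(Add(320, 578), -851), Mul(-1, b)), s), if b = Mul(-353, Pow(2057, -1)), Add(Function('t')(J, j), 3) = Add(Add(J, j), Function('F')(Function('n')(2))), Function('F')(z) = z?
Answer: Rational(1806399, 2057) ≈ 878.17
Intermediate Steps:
Function('t')(J, j) = Add(-1, J, j) (Function('t')(J, j) = Add(-3, Add(Add(J, j), 2)) = Add(-3, Add(2, J, j)) = Add(-1, J, j))
b = Rational(-353, 2057) (b = Mul(-353, Rational(1, 2057)) = Rational(-353, 2057) ≈ -0.17161)
s = 831 (s = Add(Add(-1, -22, 29), 825) = Add(6, 825) = 831)
Add(Add(Add(Add(320, 578), -851), Mul(-1, b)), s) = Add(Add(Add(Add(320, 578), -851), Mul(-1, Rational(-353, 2057))), 831) = Add(Add(Add(898, -851), Rational(353, 2057)), 831) = Add(Add(47, Rational(353, 2057)), 831) = Add(Rational(97032, 2057), 831) = Rational(1806399, 2057)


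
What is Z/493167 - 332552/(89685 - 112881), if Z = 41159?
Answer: 13746533029/953291811 ≈ 14.420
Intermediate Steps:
Z/493167 - 332552/(89685 - 112881) = 41159/493167 - 332552/(89685 - 112881) = 41159*(1/493167) - 332552/(-23196) = 41159/493167 - 332552*(-1/23196) = 41159/493167 + 83138/5799 = 13746533029/953291811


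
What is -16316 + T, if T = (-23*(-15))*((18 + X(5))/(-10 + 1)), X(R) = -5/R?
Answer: -50903/3 ≈ -16968.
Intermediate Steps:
T = -1955/3 (T = (-23*(-15))*((18 - 5/5)/(-10 + 1)) = 345*((18 - 5*1/5)/(-9)) = 345*((18 - 1)*(-1/9)) = 345*(17*(-1/9)) = 345*(-17/9) = -1955/3 ≈ -651.67)
-16316 + T = -16316 - 1955/3 = -50903/3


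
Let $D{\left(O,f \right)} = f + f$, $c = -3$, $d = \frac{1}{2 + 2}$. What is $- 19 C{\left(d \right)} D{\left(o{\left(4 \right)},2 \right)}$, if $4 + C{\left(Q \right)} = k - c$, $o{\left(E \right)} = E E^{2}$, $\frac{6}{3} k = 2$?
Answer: $0$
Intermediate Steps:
$d = \frac{1}{4} \approx 0.25$
$k = 1$ ($k = \frac{1}{2} \cdot 2 = 1$)
$o{\left(E \right)} = E^{3}$
$C{\left(Q \right)} = 0$ ($C{\left(Q \right)} = -4 + \left(1 - -3\right) = -4 + \left(1 + 3\right) = -4 + 4 = 0$)
$D{\left(O,f \right)} = 2 f$
$- 19 C{\left(d \right)} D{\left(o{\left(4 \right)},2 \right)} = \left(-19\right) 0 \cdot 2 \cdot 2 = 0 \cdot 4 = 0$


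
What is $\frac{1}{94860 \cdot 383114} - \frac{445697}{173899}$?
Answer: $- \frac{16197606856871981}{6319871201361960} \approx -2.563$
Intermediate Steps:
$\frac{1}{94860 \cdot 383114} - \frac{445697}{173899} = \frac{1}{94860} \cdot \frac{1}{383114} - \frac{445697}{173899} = \frac{1}{36342194040} - \frac{445697}{173899} = - \frac{16197606856871981}{6319871201361960}$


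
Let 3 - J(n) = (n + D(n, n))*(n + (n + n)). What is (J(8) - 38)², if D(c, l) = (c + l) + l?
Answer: 644809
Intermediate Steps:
D(c, l) = c + 2*l
J(n) = 3 - 12*n² (J(n) = 3 - (n + (n + 2*n))*(n + (n + n)) = 3 - (n + 3*n)*(n + 2*n) = 3 - 4*n*3*n = 3 - 12*n²)
(J(8) - 38)² = ((3 - 12*8²) - 38)² = ((3 - 12*64) - 38)² = ((3 - 768) - 38)² = (-765 - 38)² = (-803)² = 644809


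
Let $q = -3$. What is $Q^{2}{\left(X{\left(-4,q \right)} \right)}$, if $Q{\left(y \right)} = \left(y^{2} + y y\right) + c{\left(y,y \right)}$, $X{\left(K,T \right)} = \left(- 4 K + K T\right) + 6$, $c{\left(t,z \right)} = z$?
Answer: $5503716$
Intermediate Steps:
$X{\left(K,T \right)} = 6 - 4 K + K T$
$Q{\left(y \right)} = y + 2 y^{2}$ ($Q{\left(y \right)} = \left(y^{2} + y y\right) + y = \left(y^{2} + y^{2}\right) + y = 2 y^{2} + y = y + 2 y^{2}$)
$Q^{2}{\left(X{\left(-4,q \right)} \right)} = \left(\left(6 - -16 - -12\right) \left(1 + 2 \left(6 - -16 - -12\right)\right)\right)^{2} = \left(\left(6 + 16 + 12\right) \left(1 + 2 \left(6 + 16 + 12\right)\right)\right)^{2} = \left(34 \left(1 + 2 \cdot 34\right)\right)^{2} = \left(34 \left(1 + 68\right)\right)^{2} = \left(34 \cdot 69\right)^{2} = 2346^{2} = 5503716$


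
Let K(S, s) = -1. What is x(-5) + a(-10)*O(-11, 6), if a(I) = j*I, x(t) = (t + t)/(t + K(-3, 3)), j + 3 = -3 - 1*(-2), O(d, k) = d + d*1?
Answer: -2635/3 ≈ -878.33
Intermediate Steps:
O(d, k) = 2*d (O(d, k) = d + d = 2*d)
j = -4 (j = -3 + (-3 - 1*(-2)) = -3 + (-3 + 2) = -3 - 1 = -4)
x(t) = 2*t/(-1 + t) (x(t) = (t + t)/(t - 1) = (2*t)/(-1 + t) = 2*t/(-1 + t))
a(I) = -4*I
x(-5) + a(-10)*O(-11, 6) = 2*(-5)/(-1 - 5) + (-4*(-10))*(2*(-11)) = 2*(-5)/(-6) + 40*(-22) = 2*(-5)*(-⅙) - 880 = 5/3 - 880 = -2635/3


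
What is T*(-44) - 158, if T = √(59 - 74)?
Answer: -158 - 44*I*√15 ≈ -158.0 - 170.41*I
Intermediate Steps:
T = I*√15 (T = √(-15) = I*√15 ≈ 3.873*I)
T*(-44) - 158 = (I*√15)*(-44) - 158 = -44*I*√15 - 158 = -158 - 44*I*√15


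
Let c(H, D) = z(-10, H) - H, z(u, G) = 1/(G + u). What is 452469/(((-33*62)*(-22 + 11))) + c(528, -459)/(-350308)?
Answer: 13685162312109/680654749544 ≈ 20.106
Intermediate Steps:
c(H, D) = 1/(-10 + H) - H (c(H, D) = 1/(H - 10) - H = 1/(-10 + H) - H)
452469/(((-33*62)*(-22 + 11))) + c(528, -459)/(-350308) = 452469/(((-33*62)*(-22 + 11))) + ((1 - 1*528*(-10 + 528))/(-10 + 528))/(-350308) = 452469/((-2046*(-11))) + ((1 - 1*528*518)/518)*(-1/350308) = 452469/22506 + ((1 - 273504)/518)*(-1/350308) = 452469*(1/22506) + ((1/518)*(-273503))*(-1/350308) = 150823/7502 - 273503/518*(-1/350308) = 150823/7502 + 273503/181459544 = 13685162312109/680654749544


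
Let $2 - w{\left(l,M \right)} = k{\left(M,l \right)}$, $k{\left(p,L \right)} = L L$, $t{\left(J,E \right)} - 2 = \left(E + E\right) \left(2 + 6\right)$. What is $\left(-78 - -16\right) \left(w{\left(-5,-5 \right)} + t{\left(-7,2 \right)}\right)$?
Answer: $-682$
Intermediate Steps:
$t{\left(J,E \right)} = 2 + 16 E$ ($t{\left(J,E \right)} = 2 + \left(E + E\right) \left(2 + 6\right) = 2 + 2 E 8 = 2 + 16 E$)
$k{\left(p,L \right)} = L^{2}$
$w{\left(l,M \right)} = 2 - l^{2}$
$\left(-78 - -16\right) \left(w{\left(-5,-5 \right)} + t{\left(-7,2 \right)}\right) = \left(-78 - -16\right) \left(\left(2 - \left(-5\right)^{2}\right) + \left(2 + 16 \cdot 2\right)\right) = \left(-78 + 16\right) \left(\left(2 - 25\right) + \left(2 + 32\right)\right) = - 62 \left(\left(2 - 25\right) + 34\right) = - 62 \left(-23 + 34\right) = \left(-62\right) 11 = -682$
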